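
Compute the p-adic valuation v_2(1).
v_2(1) = 0

v_2(n) is the largest exponent k such that 2^k divides n. Factor out: 1 = 2^0 · 1. (Sign doesn't affect v_p.) So v_2(1) = 0.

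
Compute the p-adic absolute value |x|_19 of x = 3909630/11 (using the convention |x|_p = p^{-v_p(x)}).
|3909630/11|_19 = 1/130321

Step 1 — compute v_19(x) by factoring powers of 19 out of the numerator and denominator: v_19(3909630/11) = 4. Step 2 — apply |x|_p = p^{-v_p(x)} = 19^{-4} = 1/130321.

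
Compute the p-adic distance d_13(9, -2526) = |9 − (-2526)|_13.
d_13(9, -2526) = 1/169

Step 1 — x − y = 9 − (-2526) = 2535. Step 2 — v_13(2535) = 2 (factor: 2535 = (13^2 · 15); the sign does not affect v_p). Step 3 — |x − y|_13 = 13^{-2} = 1/169.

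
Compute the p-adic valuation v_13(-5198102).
v_13(-5198102) = 5

v_13(n) is the largest exponent k such that 13^k divides n. Factor out: -5198102 = -13^5 · 14. (Sign doesn't affect v_p.) So v_13(-5198102) = 5.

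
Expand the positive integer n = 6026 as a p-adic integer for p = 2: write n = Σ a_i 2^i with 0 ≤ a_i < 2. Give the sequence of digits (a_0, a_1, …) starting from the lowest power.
(a_0, a_1, …) = (0, 1, 0, 1, 0, 0, 0, 1, 1, 1, 1, 0, 1)

Repeated division by 2 gives the digits low-to-high: 6026 = 1·2^1 + 1·2^3 + 1·2^7 + 1·2^8 + 1·2^9 + 1·2^10 + 1·2^12. Digit sequence: (0, 1, 0, 1, 0, 0, 0, 1, 1, 1, 1, 0, 1).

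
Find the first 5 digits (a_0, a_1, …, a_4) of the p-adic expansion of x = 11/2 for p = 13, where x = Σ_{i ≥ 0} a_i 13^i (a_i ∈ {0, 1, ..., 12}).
(a_0, …, a_4) = (12, 6, 6, 6, 6)

v_13(11/2) = 0 (numerator and denominator both coprime to 13), so x ∈ ℤ_13^×. Compute digits iteratively via a_i = x_i mod 13, x_{i+1} = (x_i − a_i)/13, with x_0 = x:
  x_0 = 11/2;  a_0 = 12;  x_1 = (x_0 − 12)/13 = -1/2
  x_1 = -1/2;  a_1 = 6;  x_2 = (x_1 − 6)/13 = -1/2
  x_2 = -1/2;  a_2 = 6;  x_3 = (x_2 − 6)/13 = -1/2
  x_3 = -1/2;  a_3 = 6;  x_4 = (x_3 − 6)/13 = -1/2
  x_4 = -1/2;  a_4 = 6;  x_5 = (x_4 − 6)/13 = -1/2
Digits: (12, 6, 6, 6, 6).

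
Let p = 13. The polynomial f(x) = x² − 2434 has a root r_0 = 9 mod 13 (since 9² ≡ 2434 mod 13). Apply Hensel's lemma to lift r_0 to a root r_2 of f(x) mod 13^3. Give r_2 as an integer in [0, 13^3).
r_2 = 2102 (mod 2197)

Hensel's recurrence: r_{i+1} = r_i − f(r_i)·(f′(r_i))^{-1} mod 13^{i+2}, with f′(x) = 2x. Iterate:
  r_0 = 9 (mod 13)
  r_1 = 74 (mod 169)
  r_2 = 2102 (mod 2197)
Final: r_2 = 2102, and one checks f(r_2) ≡ 0 mod 13^3.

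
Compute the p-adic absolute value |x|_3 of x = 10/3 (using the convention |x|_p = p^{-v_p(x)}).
|10/3|_3 = 3

Step 1 — compute v_3(x) by factoring powers of 3 out of the numerator and denominator: v_3(10/3) = -1. Step 2 — apply |x|_p = p^{-v_p(x)} = 3^{1} = 3.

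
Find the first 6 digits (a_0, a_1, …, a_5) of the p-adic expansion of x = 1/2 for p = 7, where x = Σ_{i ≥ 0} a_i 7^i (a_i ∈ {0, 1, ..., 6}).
(a_0, …, a_5) = (4, 3, 3, 3, 3, 3)

v_7(1/2) = 0 (numerator and denominator both coprime to 7), so x ∈ ℤ_7^×. Compute digits iteratively via a_i = x_i mod 7, x_{i+1} = (x_i − a_i)/7, with x_0 = x:
  x_0 = 1/2;  a_0 = 4;  x_1 = (x_0 − 4)/7 = -1/2
  x_1 = -1/2;  a_1 = 3;  x_2 = (x_1 − 3)/7 = -1/2
  x_2 = -1/2;  a_2 = 3;  x_3 = (x_2 − 3)/7 = -1/2
  x_3 = -1/2;  a_3 = 3;  x_4 = (x_3 − 3)/7 = -1/2
  x_4 = -1/2;  a_4 = 3;  x_5 = (x_4 − 3)/7 = -1/2
  x_5 = -1/2;  a_5 = 3;  x_6 = (x_5 − 3)/7 = -1/2
Digits: (4, 3, 3, 3, 3, 3).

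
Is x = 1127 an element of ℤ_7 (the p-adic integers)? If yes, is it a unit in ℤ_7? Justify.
x ∈ ℤ_7 but not a unit; v_7(x) = 2 > 0

ℤ_7 = {x ∈ ℚ_7 : v_7(x) ≥ 0} and ℤ_7^× = {x ∈ ℤ_7 : v_7(x) = 0}. Here v_7(1127) = v_7(num) − v_7(den) = 2; compare against these criteria.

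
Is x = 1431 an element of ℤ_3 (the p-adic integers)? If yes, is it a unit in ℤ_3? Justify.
x ∈ ℤ_3 but not a unit; v_3(x) = 3 > 0

ℤ_3 = {x ∈ ℚ_3 : v_3(x) ≥ 0} and ℤ_3^× = {x ∈ ℤ_3 : v_3(x) = 0}. Here v_3(1431) = v_3(num) − v_3(den) = 3; compare against these criteria.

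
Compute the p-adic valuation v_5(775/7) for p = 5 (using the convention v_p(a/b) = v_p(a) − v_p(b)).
v_5(775/7) = 2

Factor powers of 5 from the numerator and denominator of the reduced fraction: 775 = 5^2 · 31 and 7 = 5^0 · 7. Apply v_p(a/b) = v_p(a) − v_p(b): v_5(775/7) = 2 − 0 = 2.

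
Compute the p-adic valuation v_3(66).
v_3(66) = 1

v_3(n) is the largest exponent k such that 3^k divides n. Factor out: 66 = 3^1 · 22. (Sign doesn't affect v_p.) So v_3(66) = 1.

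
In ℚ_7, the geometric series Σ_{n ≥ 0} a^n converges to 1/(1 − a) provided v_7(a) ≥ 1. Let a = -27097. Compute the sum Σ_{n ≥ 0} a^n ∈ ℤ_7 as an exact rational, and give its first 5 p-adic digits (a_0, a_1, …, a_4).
Σ a^n = 1/(1 − a) = 1/27098;  first 5 digits = (1, 0, 0, 5, 2)

v_7(a) = 3 ≥ 1, so the series converges in ℤ_7 to 1/(1 − a) = 1/(1 − (-27097)) = 1/27098. Expand this rational in ℤ_7: compute digits iteratively via d_i = x_i mod 7, x_{i+1} = (x_i − d_i)/7. The first 5 digits are (1, 0, 0, 5, 2).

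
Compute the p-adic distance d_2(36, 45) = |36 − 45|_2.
d_2(36, 45) = 1

Step 1 — x − y = 36 − 45 = -9. Step 2 — v_2(-9) = 0 (factor: -9 = −(2^0 · 9); the sign does not affect v_p). Step 3 — |x − y|_2 = 2^{0} = 1.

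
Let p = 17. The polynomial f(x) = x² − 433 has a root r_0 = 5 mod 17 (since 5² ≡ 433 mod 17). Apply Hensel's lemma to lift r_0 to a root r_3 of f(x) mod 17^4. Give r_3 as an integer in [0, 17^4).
r_3 = 3456 (mod 83521)

Hensel's recurrence: r_{i+1} = r_i − f(r_i)·(f′(r_i))^{-1} mod 17^{i+2}, with f′(x) = 2x. Iterate:
  r_0 = 5 (mod 17)
  r_1 = 277 (mod 289)
  r_2 = 3456 (mod 4913)
  r_3 = 3456 (mod 83521)
Final: r_3 = 3456, and one checks f(r_3) ≡ 0 mod 17^4.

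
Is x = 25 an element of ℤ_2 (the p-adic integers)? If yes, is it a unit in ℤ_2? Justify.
x ∈ ℤ_2^× (unit); v_2(x) = 0

ℤ_2 = {x ∈ ℚ_2 : v_2(x) ≥ 0} and ℤ_2^× = {x ∈ ℤ_2 : v_2(x) = 0}. Here v_2(25) = v_2(num) − v_2(den) = 0; compare against these criteria.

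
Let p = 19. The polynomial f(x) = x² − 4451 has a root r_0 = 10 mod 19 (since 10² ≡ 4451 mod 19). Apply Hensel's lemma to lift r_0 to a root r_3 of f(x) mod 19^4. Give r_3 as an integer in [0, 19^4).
r_3 = 58511 (mod 130321)

Hensel's recurrence: r_{i+1} = r_i − f(r_i)·(f′(r_i))^{-1} mod 19^{i+2}, with f′(x) = 2x. Iterate:
  r_0 = 10 (mod 19)
  r_1 = 29 (mod 361)
  r_2 = 3639 (mod 6859)
  r_3 = 58511 (mod 130321)
Final: r_3 = 58511, and one checks f(r_3) ≡ 0 mod 19^4.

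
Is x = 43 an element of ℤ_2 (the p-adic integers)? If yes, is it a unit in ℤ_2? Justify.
x ∈ ℤ_2^× (unit); v_2(x) = 0

ℤ_2 = {x ∈ ℚ_2 : v_2(x) ≥ 0} and ℤ_2^× = {x ∈ ℤ_2 : v_2(x) = 0}. Here v_2(43) = v_2(num) − v_2(den) = 0; compare against these criteria.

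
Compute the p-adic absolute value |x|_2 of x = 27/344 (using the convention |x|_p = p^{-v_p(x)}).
|27/344|_2 = 8

Step 1 — compute v_2(x) by factoring powers of 2 out of the numerator and denominator: v_2(27/344) = -3. Step 2 — apply |x|_p = p^{-v_p(x)} = 2^{3} = 8.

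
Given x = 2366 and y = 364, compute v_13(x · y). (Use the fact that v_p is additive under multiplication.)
v_13(861224) = 3

v_p(x) = 2 (factor: 2366 = 13^2 · 14); v_p(y) = 1 (factor: 364 = 13^1 · 28). Additivity: v_p(xy) = v_p(x) + v_p(y) = 2 + 1 = 3. (Direct check: xy = 861224 = 13^3 · (392).)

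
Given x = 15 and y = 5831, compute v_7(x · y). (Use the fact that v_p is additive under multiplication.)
v_7(87465) = 3

v_p(x) = 0 (factor: 15 = 7^0 · 15); v_p(y) = 3 (factor: 5831 = 7^3 · 17). Additivity: v_p(xy) = v_p(x) + v_p(y) = 0 + 3 = 3. (Direct check: xy = 87465 = 7^3 · (255).)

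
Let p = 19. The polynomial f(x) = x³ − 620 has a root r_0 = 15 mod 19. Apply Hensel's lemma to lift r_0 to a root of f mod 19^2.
r_1 = 281 (mod 361)

Hensel: r_{i+1} = r_i − f(r_i)/f′(r_i) mod 19^{i+2}, where f′(x) = 3x². Iterate:
  r_0 = 15 (mod 19)
  r_1 = 281 (mod 361)
Final: r = 281 with f(r) ≡ 0 mod 19^2.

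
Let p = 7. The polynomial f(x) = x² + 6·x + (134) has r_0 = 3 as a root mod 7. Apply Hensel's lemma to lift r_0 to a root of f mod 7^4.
r_3 = 2215 (mod 2401)

Hensel: r_{i+1} = r_i − f(r_i)·(f′(r_i))^{-1} mod 7^{i+2}, f′(x) = 2x + 6. Iterate:
  r_0 = 3 (mod 7)
  r_1 = 10 (mod 49)
  r_2 = 157 (mod 343)
  r_3 = 2215 (mod 2401)
Final: r = 2215 satisfies f(r) ≡ 0 mod 7^4.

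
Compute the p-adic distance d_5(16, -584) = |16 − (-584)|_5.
d_5(16, -584) = 1/25

Step 1 — x − y = 16 − (-584) = 600. Step 2 — v_5(600) = 2 (factor: 600 = (5^2 · 24); the sign does not affect v_p). Step 3 — |x − y|_5 = 5^{-2} = 1/25.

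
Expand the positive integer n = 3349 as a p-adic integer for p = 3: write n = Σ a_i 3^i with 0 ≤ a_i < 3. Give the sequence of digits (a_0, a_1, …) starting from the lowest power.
(a_0, a_1, …) = (1, 0, 0, 1, 2, 1, 1, 1)

Repeated division by 3 gives the digits low-to-high: 3349 = 1 + 1·3^3 + 2·3^4 + 1·3^5 + 1·3^6 + 1·3^7. Digit sequence: (1, 0, 0, 1, 2, 1, 1, 1).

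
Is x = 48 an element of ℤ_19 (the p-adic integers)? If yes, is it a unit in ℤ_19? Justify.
x ∈ ℤ_19^× (unit); v_19(x) = 0

ℤ_19 = {x ∈ ℚ_19 : v_19(x) ≥ 0} and ℤ_19^× = {x ∈ ℤ_19 : v_19(x) = 0}. Here v_19(48) = v_19(num) − v_19(den) = 0; compare against these criteria.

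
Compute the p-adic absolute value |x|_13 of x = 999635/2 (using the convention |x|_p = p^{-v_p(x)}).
|999635/2|_13 = 1/28561

Step 1 — compute v_13(x) by factoring powers of 13 out of the numerator and denominator: v_13(999635/2) = 4. Step 2 — apply |x|_p = p^{-v_p(x)} = 13^{-4} = 1/28561.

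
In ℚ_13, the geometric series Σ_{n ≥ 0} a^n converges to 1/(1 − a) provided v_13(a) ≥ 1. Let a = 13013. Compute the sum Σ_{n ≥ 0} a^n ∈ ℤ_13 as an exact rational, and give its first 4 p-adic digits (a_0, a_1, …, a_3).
Σ a^n = 1/(1 − a) = -1/13012;  first 4 digits = (1, 0, 12, 5)

v_13(a) = 2 ≥ 1, so the series converges in ℤ_13 to 1/(1 − a) = 1/(1 − 13013) = -1/13012. Expand this rational in ℤ_13: compute digits iteratively via d_i = x_i mod 13, x_{i+1} = (x_i − d_i)/13. The first 4 digits are (1, 0, 12, 5).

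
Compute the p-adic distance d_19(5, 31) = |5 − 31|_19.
d_19(5, 31) = 1

Step 1 — x − y = 5 − 31 = -26. Step 2 — v_19(-26) = 0 (factor: -26 = −(19^0 · 26); the sign does not affect v_p). Step 3 — |x − y|_19 = 19^{0} = 1.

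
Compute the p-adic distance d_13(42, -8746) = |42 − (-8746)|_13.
d_13(42, -8746) = 1/2197

Step 1 — x − y = 42 − (-8746) = 8788. Step 2 — v_13(8788) = 3 (factor: 8788 = (13^3 · 4); the sign does not affect v_p). Step 3 — |x − y|_13 = 13^{-3} = 1/2197.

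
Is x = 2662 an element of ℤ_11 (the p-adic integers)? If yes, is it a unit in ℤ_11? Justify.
x ∈ ℤ_11 but not a unit; v_11(x) = 3 > 0

ℤ_11 = {x ∈ ℚ_11 : v_11(x) ≥ 0} and ℤ_11^× = {x ∈ ℤ_11 : v_11(x) = 0}. Here v_11(2662) = v_11(num) − v_11(den) = 3; compare against these criteria.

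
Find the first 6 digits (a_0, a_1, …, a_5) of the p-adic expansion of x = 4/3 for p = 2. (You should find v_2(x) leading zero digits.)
(a_0, …, a_5) = (0, 0, 1, 1, 0, 1)

v_2(4/3) = 2, so a_0 = ... = a_1 = 0. Factor out: x = 2^2 · u with u = 1/3 a unit in ℤ_2. Expand u iteratively via a_{v+i} = u_i mod 2, u_{i+1} = (u_i − a_{v+i})/2:
  u_0 = 1/3;  a_2 = 1;  u_1 = (u_0 − 1)/2 = -1/3
  u_1 = -1/3;  a_3 = 1;  u_2 = (u_1 − 1)/2 = -2/3
  u_2 = -2/3;  a_4 = 0;  u_3 = (u_2 − 0)/2 = -1/3
  u_3 = -1/3;  a_5 = 1;  u_4 = (u_3 − 1)/2 = -2/3
Digits: (0, 0, 1, 1, 0, 1).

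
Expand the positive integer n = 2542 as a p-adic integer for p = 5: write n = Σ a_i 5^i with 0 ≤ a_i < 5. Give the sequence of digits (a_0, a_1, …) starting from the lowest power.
(a_0, a_1, …) = (2, 3, 1, 0, 4)

Repeated division by 5 gives the digits low-to-high: 2542 = 2 + 3·5^1 + 1·5^2 + 4·5^4. Digit sequence: (2, 3, 1, 0, 4).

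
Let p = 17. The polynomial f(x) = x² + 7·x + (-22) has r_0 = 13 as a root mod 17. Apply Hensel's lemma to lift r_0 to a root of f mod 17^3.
r_2 = 1118 (mod 4913)

Hensel: r_{i+1} = r_i − f(r_i)·(f′(r_i))^{-1} mod 17^{i+2}, f′(x) = 2x + 7. Iterate:
  r_0 = 13 (mod 17)
  r_1 = 251 (mod 289)
  r_2 = 1118 (mod 4913)
Final: r = 1118 satisfies f(r) ≡ 0 mod 17^3.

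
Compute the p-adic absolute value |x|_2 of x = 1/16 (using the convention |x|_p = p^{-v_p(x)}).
|1/16|_2 = 16

Step 1 — compute v_2(x) by factoring powers of 2 out of the numerator and denominator: v_2(1/16) = -4. Step 2 — apply |x|_p = p^{-v_p(x)} = 2^{4} = 16.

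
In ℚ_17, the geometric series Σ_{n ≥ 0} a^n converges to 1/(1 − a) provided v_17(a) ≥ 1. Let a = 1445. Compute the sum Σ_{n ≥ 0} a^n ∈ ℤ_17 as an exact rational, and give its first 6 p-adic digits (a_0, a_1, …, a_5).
Σ a^n = 1/(1 − a) = -1/1444;  first 6 digits = (1, 0, 5, 0, 8, 1)

v_17(a) = 2 ≥ 1, so the series converges in ℤ_17 to 1/(1 − a) = 1/(1 − 1445) = -1/1444. Expand this rational in ℤ_17: compute digits iteratively via d_i = x_i mod 17, x_{i+1} = (x_i − d_i)/17. The first 6 digits are (1, 0, 5, 0, 8, 1).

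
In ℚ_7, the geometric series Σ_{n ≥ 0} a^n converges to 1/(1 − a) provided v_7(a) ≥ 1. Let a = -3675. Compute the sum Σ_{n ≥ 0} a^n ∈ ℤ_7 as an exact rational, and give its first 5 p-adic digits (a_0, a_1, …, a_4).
Σ a^n = 1/(1 − a) = 1/3676;  first 5 digits = (1, 0, 2, 3, 2)

v_7(a) = 2 ≥ 1, so the series converges in ℤ_7 to 1/(1 − a) = 1/(1 − (-3675)) = 1/3676. Expand this rational in ℤ_7: compute digits iteratively via d_i = x_i mod 7, x_{i+1} = (x_i − d_i)/7. The first 5 digits are (1, 0, 2, 3, 2).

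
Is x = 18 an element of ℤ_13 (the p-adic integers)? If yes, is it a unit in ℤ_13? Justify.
x ∈ ℤ_13^× (unit); v_13(x) = 0

ℤ_13 = {x ∈ ℚ_13 : v_13(x) ≥ 0} and ℤ_13^× = {x ∈ ℤ_13 : v_13(x) = 0}. Here v_13(18) = v_13(num) − v_13(den) = 0; compare against these criteria.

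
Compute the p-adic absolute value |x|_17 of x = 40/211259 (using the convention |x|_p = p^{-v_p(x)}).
|40/211259|_17 = 4913

Step 1 — compute v_17(x) by factoring powers of 17 out of the numerator and denominator: v_17(40/211259) = -3. Step 2 — apply |x|_p = p^{-v_p(x)} = 17^{3} = 4913.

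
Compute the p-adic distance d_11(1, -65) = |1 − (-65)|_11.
d_11(1, -65) = 1/11

Step 1 — x − y = 1 − (-65) = 66. Step 2 — v_11(66) = 1 (factor: 66 = (11^1 · 6); the sign does not affect v_p). Step 3 — |x − y|_11 = 11^{-1} = 1/11.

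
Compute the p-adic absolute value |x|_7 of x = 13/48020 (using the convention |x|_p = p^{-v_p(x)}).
|13/48020|_7 = 2401

Step 1 — compute v_7(x) by factoring powers of 7 out of the numerator and denominator: v_7(13/48020) = -4. Step 2 — apply |x|_p = p^{-v_p(x)} = 7^{4} = 2401.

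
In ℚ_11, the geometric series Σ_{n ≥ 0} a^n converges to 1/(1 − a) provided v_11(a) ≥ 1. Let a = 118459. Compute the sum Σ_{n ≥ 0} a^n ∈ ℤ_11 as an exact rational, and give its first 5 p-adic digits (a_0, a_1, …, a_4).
Σ a^n = 1/(1 − a) = -1/118458;  first 5 digits = (1, 0, 0, 1, 8)

v_11(a) = 3 ≥ 1, so the series converges in ℤ_11 to 1/(1 − a) = 1/(1 − 118459) = -1/118458. Expand this rational in ℤ_11: compute digits iteratively via d_i = x_i mod 11, x_{i+1} = (x_i − d_i)/11. The first 5 digits are (1, 0, 0, 1, 8).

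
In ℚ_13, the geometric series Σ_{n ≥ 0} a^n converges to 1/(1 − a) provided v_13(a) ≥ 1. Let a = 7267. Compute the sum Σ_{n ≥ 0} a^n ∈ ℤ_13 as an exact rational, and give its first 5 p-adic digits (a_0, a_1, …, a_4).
Σ a^n = 1/(1 − a) = -1/7266;  first 5 digits = (1, 0, 4, 3, 3)

v_13(a) = 2 ≥ 1, so the series converges in ℤ_13 to 1/(1 − a) = 1/(1 − 7267) = -1/7266. Expand this rational in ℤ_13: compute digits iteratively via d_i = x_i mod 13, x_{i+1} = (x_i − d_i)/13. The first 5 digits are (1, 0, 4, 3, 3).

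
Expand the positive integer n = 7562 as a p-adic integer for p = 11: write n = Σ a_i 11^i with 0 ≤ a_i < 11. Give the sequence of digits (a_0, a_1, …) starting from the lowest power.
(a_0, a_1, …) = (5, 5, 7, 5)

Repeated division by 11 gives the digits low-to-high: 7562 = 5 + 5·11^1 + 7·11^2 + 5·11^3. Digit sequence: (5, 5, 7, 5).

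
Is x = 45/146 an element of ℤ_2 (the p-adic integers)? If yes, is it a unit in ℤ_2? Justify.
x ∉ ℤ_2 (v_2(x) = -1 < 0)

ℤ_2 = {x ∈ ℚ_2 : v_2(x) ≥ 0} and ℤ_2^× = {x ∈ ℤ_2 : v_2(x) = 0}. Here v_2(45/146) = v_2(num) − v_2(den) = -1; compare against these criteria.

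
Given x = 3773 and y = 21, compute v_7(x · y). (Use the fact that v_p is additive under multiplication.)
v_7(79233) = 4

v_p(x) = 3 (factor: 3773 = 7^3 · 11); v_p(y) = 1 (factor: 21 = 7^1 · 3). Additivity: v_p(xy) = v_p(x) + v_p(y) = 3 + 1 = 4. (Direct check: xy = 79233 = 7^4 · (33).)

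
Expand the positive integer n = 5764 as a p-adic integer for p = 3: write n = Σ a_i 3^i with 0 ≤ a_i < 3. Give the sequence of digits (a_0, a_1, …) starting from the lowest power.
(a_0, a_1, …) = (1, 1, 1, 0, 2, 2, 1, 2)

Repeated division by 3 gives the digits low-to-high: 5764 = 1 + 1·3^1 + 1·3^2 + 2·3^4 + 2·3^5 + 1·3^6 + 2·3^7. Digit sequence: (1, 1, 1, 0, 2, 2, 1, 2).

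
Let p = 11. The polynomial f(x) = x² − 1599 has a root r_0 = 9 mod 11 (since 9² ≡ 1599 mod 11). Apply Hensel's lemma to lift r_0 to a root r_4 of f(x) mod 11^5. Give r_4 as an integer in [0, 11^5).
r_4 = 48937 (mod 161051)

Hensel's recurrence: r_{i+1} = r_i − f(r_i)·(f′(r_i))^{-1} mod 11^{i+2}, with f′(x) = 2x. Iterate:
  r_0 = 9 (mod 11)
  r_1 = 53 (mod 121)
  r_2 = 1021 (mod 1331)
  r_3 = 5014 (mod 14641)
  r_4 = 48937 (mod 161051)
Final: r_4 = 48937, and one checks f(r_4) ≡ 0 mod 11^5.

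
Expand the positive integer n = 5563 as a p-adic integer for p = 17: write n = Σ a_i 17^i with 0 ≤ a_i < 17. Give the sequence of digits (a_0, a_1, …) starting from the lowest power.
(a_0, a_1, …) = (4, 4, 2, 1)

Repeated division by 17 gives the digits low-to-high: 5563 = 4 + 4·17^1 + 2·17^2 + 1·17^3. Digit sequence: (4, 4, 2, 1).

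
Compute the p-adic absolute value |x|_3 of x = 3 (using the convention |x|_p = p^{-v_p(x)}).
|3|_3 = 1/3

Step 1 — compute v_3(x) by factoring powers of 3 out of the numerator and denominator: v_3(3) = 1. Step 2 — apply |x|_p = p^{-v_p(x)} = 3^{-1} = 1/3.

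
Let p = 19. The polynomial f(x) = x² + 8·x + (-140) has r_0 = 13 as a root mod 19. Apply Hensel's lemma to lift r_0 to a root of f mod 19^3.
r_2 = 317 (mod 6859)

Hensel: r_{i+1} = r_i − f(r_i)·(f′(r_i))^{-1} mod 19^{i+2}, f′(x) = 2x + 8. Iterate:
  r_0 = 13 (mod 19)
  r_1 = 317 (mod 361)
  r_2 = 317 (mod 6859)
Final: r = 317 satisfies f(r) ≡ 0 mod 19^3.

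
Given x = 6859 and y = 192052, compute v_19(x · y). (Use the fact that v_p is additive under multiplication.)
v_19(1317284668) = 6

v_p(x) = 3 (factor: 6859 = 19^3 · 1); v_p(y) = 3 (factor: 192052 = 19^3 · 28). Additivity: v_p(xy) = v_p(x) + v_p(y) = 3 + 3 = 6. (Direct check: xy = 1317284668 = 19^6 · (28).)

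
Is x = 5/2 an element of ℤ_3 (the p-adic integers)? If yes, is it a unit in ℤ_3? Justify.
x ∈ ℤ_3^× (unit); v_3(x) = 0

ℤ_3 = {x ∈ ℚ_3 : v_3(x) ≥ 0} and ℤ_3^× = {x ∈ ℤ_3 : v_3(x) = 0}. Here v_3(5/2) = v_3(num) − v_3(den) = 0; compare against these criteria.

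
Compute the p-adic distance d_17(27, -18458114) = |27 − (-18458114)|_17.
d_17(27, -18458114) = 1/1419857

Step 1 — x − y = 27 − (-18458114) = 18458141. Step 2 — v_17(18458141) = 5 (factor: 18458141 = (17^5 · 13); the sign does not affect v_p). Step 3 — |x − y|_17 = 17^{-5} = 1/1419857.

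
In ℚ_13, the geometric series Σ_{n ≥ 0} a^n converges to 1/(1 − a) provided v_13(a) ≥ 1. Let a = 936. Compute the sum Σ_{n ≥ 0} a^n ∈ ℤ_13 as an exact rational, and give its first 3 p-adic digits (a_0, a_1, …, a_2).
Σ a^n = 1/(1 − a) = -1/935;  first 3 digits = (1, 7, 2)

v_13(a) = 1 ≥ 1, so the series converges in ℤ_13 to 1/(1 − a) = 1/(1 − 936) = -1/935. Expand this rational in ℤ_13: compute digits iteratively via d_i = x_i mod 13, x_{i+1} = (x_i − d_i)/13. The first 3 digits are (1, 7, 2).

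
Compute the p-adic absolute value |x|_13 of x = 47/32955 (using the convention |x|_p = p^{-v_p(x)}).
|47/32955|_13 = 2197

Step 1 — compute v_13(x) by factoring powers of 13 out of the numerator and denominator: v_13(47/32955) = -3. Step 2 — apply |x|_p = p^{-v_p(x)} = 13^{3} = 2197.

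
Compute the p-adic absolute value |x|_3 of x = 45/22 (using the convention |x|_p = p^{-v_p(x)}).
|45/22|_3 = 1/9

Step 1 — compute v_3(x) by factoring powers of 3 out of the numerator and denominator: v_3(45/22) = 2. Step 2 — apply |x|_p = p^{-v_p(x)} = 3^{-2} = 1/9.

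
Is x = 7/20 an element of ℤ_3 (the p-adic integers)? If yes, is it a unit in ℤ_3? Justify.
x ∈ ℤ_3^× (unit); v_3(x) = 0

ℤ_3 = {x ∈ ℚ_3 : v_3(x) ≥ 0} and ℤ_3^× = {x ∈ ℤ_3 : v_3(x) = 0}. Here v_3(7/20) = v_3(num) − v_3(den) = 0; compare against these criteria.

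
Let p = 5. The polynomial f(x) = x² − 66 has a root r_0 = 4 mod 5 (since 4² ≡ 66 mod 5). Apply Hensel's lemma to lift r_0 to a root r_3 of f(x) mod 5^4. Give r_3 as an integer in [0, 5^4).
r_3 = 479 (mod 625)

Hensel's recurrence: r_{i+1} = r_i − f(r_i)·(f′(r_i))^{-1} mod 5^{i+2}, with f′(x) = 2x. Iterate:
  r_0 = 4 (mod 5)
  r_1 = 4 (mod 25)
  r_2 = 104 (mod 125)
  r_3 = 479 (mod 625)
Final: r_3 = 479, and one checks f(r_3) ≡ 0 mod 5^4.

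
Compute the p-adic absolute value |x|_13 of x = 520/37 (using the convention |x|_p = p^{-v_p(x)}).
|520/37|_13 = 1/13

Step 1 — compute v_13(x) by factoring powers of 13 out of the numerator and denominator: v_13(520/37) = 1. Step 2 — apply |x|_p = p^{-v_p(x)} = 13^{-1} = 1/13.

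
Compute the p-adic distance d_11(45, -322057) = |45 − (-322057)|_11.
d_11(45, -322057) = 1/161051

Step 1 — x − y = 45 − (-322057) = 322102. Step 2 — v_11(322102) = 5 (factor: 322102 = (11^5 · 2); the sign does not affect v_p). Step 3 — |x − y|_11 = 11^{-5} = 1/161051.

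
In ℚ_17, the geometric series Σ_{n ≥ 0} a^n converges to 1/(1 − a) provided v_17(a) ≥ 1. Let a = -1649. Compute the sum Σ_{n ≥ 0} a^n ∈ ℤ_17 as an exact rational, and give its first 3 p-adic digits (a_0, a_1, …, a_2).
Σ a^n = 1/(1 − a) = 1/1650;  first 3 digits = (1, 5, 2)

v_17(a) = 1 ≥ 1, so the series converges in ℤ_17 to 1/(1 − a) = 1/(1 − (-1649)) = 1/1650. Expand this rational in ℤ_17: compute digits iteratively via d_i = x_i mod 17, x_{i+1} = (x_i − d_i)/17. The first 3 digits are (1, 5, 2).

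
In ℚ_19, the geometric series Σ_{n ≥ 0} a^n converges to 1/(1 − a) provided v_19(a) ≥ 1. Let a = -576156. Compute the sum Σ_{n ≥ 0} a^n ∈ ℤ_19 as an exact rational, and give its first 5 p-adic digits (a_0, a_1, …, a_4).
Σ a^n = 1/(1 − a) = 1/576157;  first 5 digits = (1, 0, 0, 11, 14)

v_19(a) = 3 ≥ 1, so the series converges in ℤ_19 to 1/(1 − a) = 1/(1 − (-576156)) = 1/576157. Expand this rational in ℤ_19: compute digits iteratively via d_i = x_i mod 19, x_{i+1} = (x_i − d_i)/19. The first 5 digits are (1, 0, 0, 11, 14).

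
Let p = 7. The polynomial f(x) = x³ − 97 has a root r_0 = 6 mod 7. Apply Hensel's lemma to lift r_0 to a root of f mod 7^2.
r_1 = 48 (mod 49)

Hensel: r_{i+1} = r_i − f(r_i)/f′(r_i) mod 7^{i+2}, where f′(x) = 3x². Iterate:
  r_0 = 6 (mod 7)
  r_1 = 48 (mod 49)
Final: r = 48 with f(r) ≡ 0 mod 7^2.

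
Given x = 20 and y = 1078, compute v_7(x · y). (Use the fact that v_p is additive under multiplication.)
v_7(21560) = 2

v_p(x) = 0 (factor: 20 = 7^0 · 20); v_p(y) = 2 (factor: 1078 = 7^2 · 22). Additivity: v_p(xy) = v_p(x) + v_p(y) = 0 + 2 = 2. (Direct check: xy = 21560 = 7^2 · (440).)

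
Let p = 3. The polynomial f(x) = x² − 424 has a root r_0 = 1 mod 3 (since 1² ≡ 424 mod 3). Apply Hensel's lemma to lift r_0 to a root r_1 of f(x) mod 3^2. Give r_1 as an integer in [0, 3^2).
r_1 = 1 (mod 9)

Hensel's recurrence: r_{i+1} = r_i − f(r_i)·(f′(r_i))^{-1} mod 3^{i+2}, with f′(x) = 2x. Iterate:
  r_0 = 1 (mod 3)
  r_1 = 1 (mod 9)
Final: r_1 = 1, and one checks f(r_1) ≡ 0 mod 3^2.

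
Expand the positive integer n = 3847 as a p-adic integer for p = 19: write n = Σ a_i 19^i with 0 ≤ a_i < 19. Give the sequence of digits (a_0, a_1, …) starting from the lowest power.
(a_0, a_1, …) = (9, 12, 10)

Repeated division by 19 gives the digits low-to-high: 3847 = 9 + 12·19^1 + 10·19^2. Digit sequence: (9, 12, 10).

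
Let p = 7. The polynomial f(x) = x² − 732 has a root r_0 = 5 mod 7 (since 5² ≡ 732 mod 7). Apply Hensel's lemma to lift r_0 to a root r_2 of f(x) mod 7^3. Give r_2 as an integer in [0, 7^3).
r_2 = 208 (mod 343)

Hensel's recurrence: r_{i+1} = r_i − f(r_i)·(f′(r_i))^{-1} mod 7^{i+2}, with f′(x) = 2x. Iterate:
  r_0 = 5 (mod 7)
  r_1 = 12 (mod 49)
  r_2 = 208 (mod 343)
Final: r_2 = 208, and one checks f(r_2) ≡ 0 mod 7^3.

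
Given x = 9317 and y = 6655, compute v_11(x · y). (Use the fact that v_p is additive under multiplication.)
v_11(62004635) = 6

v_p(x) = 3 (factor: 9317 = 11^3 · 7); v_p(y) = 3 (factor: 6655 = 11^3 · 5). Additivity: v_p(xy) = v_p(x) + v_p(y) = 3 + 3 = 6. (Direct check: xy = 62004635 = 11^6 · (35).)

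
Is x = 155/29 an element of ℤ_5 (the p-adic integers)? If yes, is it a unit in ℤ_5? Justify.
x ∈ ℤ_5 but not a unit; v_5(x) = 1 > 0

ℤ_5 = {x ∈ ℚ_5 : v_5(x) ≥ 0} and ℤ_5^× = {x ∈ ℤ_5 : v_5(x) = 0}. Here v_5(155/29) = v_5(num) − v_5(den) = 1; compare against these criteria.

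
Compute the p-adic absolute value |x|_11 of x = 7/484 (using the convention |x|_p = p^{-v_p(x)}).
|7/484|_11 = 121

Step 1 — compute v_11(x) by factoring powers of 11 out of the numerator and denominator: v_11(7/484) = -2. Step 2 — apply |x|_p = p^{-v_p(x)} = 11^{2} = 121.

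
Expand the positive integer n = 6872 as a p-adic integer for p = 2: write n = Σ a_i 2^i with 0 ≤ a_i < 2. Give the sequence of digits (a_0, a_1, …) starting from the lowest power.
(a_0, a_1, …) = (0, 0, 0, 1, 1, 0, 1, 1, 0, 1, 0, 1, 1)

Repeated division by 2 gives the digits low-to-high: 6872 = 1·2^3 + 1·2^4 + 1·2^6 + 1·2^7 + 1·2^9 + 1·2^11 + 1·2^12. Digit sequence: (0, 0, 0, 1, 1, 0, 1, 1, 0, 1, 0, 1, 1).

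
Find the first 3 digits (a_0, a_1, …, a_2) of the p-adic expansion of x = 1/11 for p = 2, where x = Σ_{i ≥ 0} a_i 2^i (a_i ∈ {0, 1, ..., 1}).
(a_0, …, a_2) = (1, 1, 0)

v_2(1/11) = 0 (numerator and denominator both coprime to 2), so x ∈ ℤ_2^×. Compute digits iteratively via a_i = x_i mod 2, x_{i+1} = (x_i − a_i)/2, with x_0 = x:
  x_0 = 1/11;  a_0 = 1;  x_1 = (x_0 − 1)/2 = -5/11
  x_1 = -5/11;  a_1 = 1;  x_2 = (x_1 − 1)/2 = -8/11
  x_2 = -8/11;  a_2 = 0;  x_3 = (x_2 − 0)/2 = -4/11
Digits: (1, 1, 0).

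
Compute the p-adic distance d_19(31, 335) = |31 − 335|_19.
d_19(31, 335) = 1/19

Step 1 — x − y = 31 − 335 = -304. Step 2 — v_19(-304) = 1 (factor: -304 = −(19^1 · 16); the sign does not affect v_p). Step 3 — |x − y|_19 = 19^{-1} = 1/19.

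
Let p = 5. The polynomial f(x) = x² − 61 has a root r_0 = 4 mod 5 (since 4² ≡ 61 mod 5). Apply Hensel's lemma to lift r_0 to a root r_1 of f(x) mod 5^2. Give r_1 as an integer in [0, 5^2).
r_1 = 19 (mod 25)

Hensel's recurrence: r_{i+1} = r_i − f(r_i)·(f′(r_i))^{-1} mod 5^{i+2}, with f′(x) = 2x. Iterate:
  r_0 = 4 (mod 5)
  r_1 = 19 (mod 25)
Final: r_1 = 19, and one checks f(r_1) ≡ 0 mod 5^2.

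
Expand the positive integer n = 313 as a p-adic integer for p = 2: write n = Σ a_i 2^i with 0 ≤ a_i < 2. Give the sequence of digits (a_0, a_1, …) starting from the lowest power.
(a_0, a_1, …) = (1, 0, 0, 1, 1, 1, 0, 0, 1)

Repeated division by 2 gives the digits low-to-high: 313 = 1 + 1·2^3 + 1·2^4 + 1·2^5 + 1·2^8. Digit sequence: (1, 0, 0, 1, 1, 1, 0, 0, 1).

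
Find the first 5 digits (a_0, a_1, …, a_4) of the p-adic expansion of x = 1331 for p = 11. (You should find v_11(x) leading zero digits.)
(a_0, …, a_4) = (0, 0, 0, 1, 0)

v_11(1331) = 3, so a_0 = ... = a_2 = 0. Factor out: x = 11^3 · u with u = 1 a unit in ℤ_11. Expand u iteratively via a_{v+i} = u_i mod 11, u_{i+1} = (u_i − a_{v+i})/11:
  u_0 = 1;  a_3 = 1;  u_1 = (u_0 − 1)/11 = 0
  u_1 = 0;  a_4 = 0;  u_2 = (u_1 − 0)/11 = 0
Digits: (0, 0, 0, 1, 0).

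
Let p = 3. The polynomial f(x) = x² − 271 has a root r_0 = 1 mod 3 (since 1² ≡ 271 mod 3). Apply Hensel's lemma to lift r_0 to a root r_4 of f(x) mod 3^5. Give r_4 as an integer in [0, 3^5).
r_4 = 136 (mod 243)

Hensel's recurrence: r_{i+1} = r_i − f(r_i)·(f′(r_i))^{-1} mod 3^{i+2}, with f′(x) = 2x. Iterate:
  r_0 = 1 (mod 3)
  r_1 = 1 (mod 9)
  r_2 = 1 (mod 27)
  r_3 = 55 (mod 81)
  r_4 = 136 (mod 243)
Final: r_4 = 136, and one checks f(r_4) ≡ 0 mod 3^5.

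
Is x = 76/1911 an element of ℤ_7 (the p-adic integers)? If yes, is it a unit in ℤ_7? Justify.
x ∉ ℤ_7 (v_7(x) = -2 < 0)

ℤ_7 = {x ∈ ℚ_7 : v_7(x) ≥ 0} and ℤ_7^× = {x ∈ ℤ_7 : v_7(x) = 0}. Here v_7(76/1911) = v_7(num) − v_7(den) = -2; compare against these criteria.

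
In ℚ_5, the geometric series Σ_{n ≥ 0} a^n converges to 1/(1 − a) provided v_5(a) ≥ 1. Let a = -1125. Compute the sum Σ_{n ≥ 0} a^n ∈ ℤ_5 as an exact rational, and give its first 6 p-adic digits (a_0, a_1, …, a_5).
Σ a^n = 1/(1 − a) = 1/1126;  first 6 digits = (1, 0, 0, 1, 3, 4)

v_5(a) = 3 ≥ 1, so the series converges in ℤ_5 to 1/(1 − a) = 1/(1 − (-1125)) = 1/1126. Expand this rational in ℤ_5: compute digits iteratively via d_i = x_i mod 5, x_{i+1} = (x_i − d_i)/5. The first 6 digits are (1, 0, 0, 1, 3, 4).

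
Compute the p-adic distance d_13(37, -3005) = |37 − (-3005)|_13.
d_13(37, -3005) = 1/169

Step 1 — x − y = 37 − (-3005) = 3042. Step 2 — v_13(3042) = 2 (factor: 3042 = (13^2 · 18); the sign does not affect v_p). Step 3 — |x − y|_13 = 13^{-2} = 1/169.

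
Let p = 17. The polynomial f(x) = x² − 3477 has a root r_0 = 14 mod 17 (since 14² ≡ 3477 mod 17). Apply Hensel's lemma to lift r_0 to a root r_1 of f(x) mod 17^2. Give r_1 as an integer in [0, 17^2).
r_1 = 286 (mod 289)

Hensel's recurrence: r_{i+1} = r_i − f(r_i)·(f′(r_i))^{-1} mod 17^{i+2}, with f′(x) = 2x. Iterate:
  r_0 = 14 (mod 17)
  r_1 = 286 (mod 289)
Final: r_1 = 286, and one checks f(r_1) ≡ 0 mod 17^2.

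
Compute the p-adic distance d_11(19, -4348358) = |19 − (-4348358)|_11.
d_11(19, -4348358) = 1/161051

Step 1 — x − y = 19 − (-4348358) = 4348377. Step 2 — v_11(4348377) = 5 (factor: 4348377 = (11^5 · 27); the sign does not affect v_p). Step 3 — |x − y|_11 = 11^{-5} = 1/161051.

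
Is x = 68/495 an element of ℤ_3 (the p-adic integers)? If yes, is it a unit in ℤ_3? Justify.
x ∉ ℤ_3 (v_3(x) = -2 < 0)

ℤ_3 = {x ∈ ℚ_3 : v_3(x) ≥ 0} and ℤ_3^× = {x ∈ ℤ_3 : v_3(x) = 0}. Here v_3(68/495) = v_3(num) − v_3(den) = -2; compare against these criteria.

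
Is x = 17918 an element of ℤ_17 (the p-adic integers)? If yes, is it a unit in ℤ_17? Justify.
x ∈ ℤ_17 but not a unit; v_17(x) = 2 > 0

ℤ_17 = {x ∈ ℚ_17 : v_17(x) ≥ 0} and ℤ_17^× = {x ∈ ℤ_17 : v_17(x) = 0}. Here v_17(17918) = v_17(num) − v_17(den) = 2; compare against these criteria.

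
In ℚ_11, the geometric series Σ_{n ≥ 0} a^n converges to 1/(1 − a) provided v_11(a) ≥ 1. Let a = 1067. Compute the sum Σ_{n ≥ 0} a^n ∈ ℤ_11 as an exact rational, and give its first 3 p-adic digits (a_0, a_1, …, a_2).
Σ a^n = 1/(1 − a) = -1/1066;  first 3 digits = (1, 9, 1)

v_11(a) = 1 ≥ 1, so the series converges in ℤ_11 to 1/(1 − a) = 1/(1 − 1067) = -1/1066. Expand this rational in ℤ_11: compute digits iteratively via d_i = x_i mod 11, x_{i+1} = (x_i − d_i)/11. The first 3 digits are (1, 9, 1).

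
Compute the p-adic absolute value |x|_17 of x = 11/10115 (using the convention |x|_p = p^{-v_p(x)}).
|11/10115|_17 = 289

Step 1 — compute v_17(x) by factoring powers of 17 out of the numerator and denominator: v_17(11/10115) = -2. Step 2 — apply |x|_p = p^{-v_p(x)} = 17^{2} = 289.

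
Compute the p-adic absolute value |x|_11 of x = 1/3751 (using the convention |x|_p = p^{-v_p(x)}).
|1/3751|_11 = 121

Step 1 — compute v_11(x) by factoring powers of 11 out of the numerator and denominator: v_11(1/3751) = -2. Step 2 — apply |x|_p = p^{-v_p(x)} = 11^{2} = 121.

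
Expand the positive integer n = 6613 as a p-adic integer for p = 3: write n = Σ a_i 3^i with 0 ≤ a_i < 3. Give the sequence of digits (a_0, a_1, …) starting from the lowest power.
(a_0, a_1, …) = (1, 2, 2, 1, 0, 0, 0, 0, 1)

Repeated division by 3 gives the digits low-to-high: 6613 = 1 + 2·3^1 + 2·3^2 + 1·3^3 + 1·3^8. Digit sequence: (1, 2, 2, 1, 0, 0, 0, 0, 1).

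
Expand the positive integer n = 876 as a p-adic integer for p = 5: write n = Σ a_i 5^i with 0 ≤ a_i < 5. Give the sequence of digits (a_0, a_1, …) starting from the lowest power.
(a_0, a_1, …) = (1, 0, 0, 2, 1)

Repeated division by 5 gives the digits low-to-high: 876 = 1 + 2·5^3 + 1·5^4. Digit sequence: (1, 0, 0, 2, 1).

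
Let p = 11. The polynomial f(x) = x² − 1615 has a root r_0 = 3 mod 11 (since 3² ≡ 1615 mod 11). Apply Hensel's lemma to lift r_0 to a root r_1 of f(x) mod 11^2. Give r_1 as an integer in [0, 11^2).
r_1 = 69 (mod 121)

Hensel's recurrence: r_{i+1} = r_i − f(r_i)·(f′(r_i))^{-1} mod 11^{i+2}, with f′(x) = 2x. Iterate:
  r_0 = 3 (mod 11)
  r_1 = 69 (mod 121)
Final: r_1 = 69, and one checks f(r_1) ≡ 0 mod 11^2.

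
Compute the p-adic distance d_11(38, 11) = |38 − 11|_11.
d_11(38, 11) = 1

Step 1 — x − y = 38 − 11 = 27. Step 2 — v_11(27) = 0 (factor: 27 = (11^0 · 27); the sign does not affect v_p). Step 3 — |x − y|_11 = 11^{0} = 1.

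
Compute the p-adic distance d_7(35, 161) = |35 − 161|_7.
d_7(35, 161) = 1/7

Step 1 — x − y = 35 − 161 = -126. Step 2 — v_7(-126) = 1 (factor: -126 = −(7^1 · 18); the sign does not affect v_p). Step 3 — |x − y|_7 = 7^{-1} = 1/7.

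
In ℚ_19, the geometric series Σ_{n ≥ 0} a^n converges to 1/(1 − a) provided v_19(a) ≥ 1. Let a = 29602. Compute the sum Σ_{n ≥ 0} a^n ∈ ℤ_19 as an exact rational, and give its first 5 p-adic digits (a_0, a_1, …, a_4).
Σ a^n = 1/(1 − a) = -1/29601;  first 5 digits = (1, 0, 6, 4, 17)

v_19(a) = 2 ≥ 1, so the series converges in ℤ_19 to 1/(1 − a) = 1/(1 − 29602) = -1/29601. Expand this rational in ℤ_19: compute digits iteratively via d_i = x_i mod 19, x_{i+1} = (x_i − d_i)/19. The first 5 digits are (1, 0, 6, 4, 17).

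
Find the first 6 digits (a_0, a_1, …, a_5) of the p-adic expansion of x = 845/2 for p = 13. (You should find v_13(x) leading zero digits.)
(a_0, …, a_5) = (0, 0, 9, 6, 6, 6)

v_13(845/2) = 2, so a_0 = ... = a_1 = 0. Factor out: x = 13^2 · u with u = 5/2 a unit in ℤ_13. Expand u iteratively via a_{v+i} = u_i mod 13, u_{i+1} = (u_i − a_{v+i})/13:
  u_0 = 5/2;  a_2 = 9;  u_1 = (u_0 − 9)/13 = -1/2
  u_1 = -1/2;  a_3 = 6;  u_2 = (u_1 − 6)/13 = -1/2
  u_2 = -1/2;  a_4 = 6;  u_3 = (u_2 − 6)/13 = -1/2
  u_3 = -1/2;  a_5 = 6;  u_4 = (u_3 − 6)/13 = -1/2
Digits: (0, 0, 9, 6, 6, 6).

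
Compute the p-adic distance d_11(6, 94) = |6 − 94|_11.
d_11(6, 94) = 1/11

Step 1 — x − y = 6 − 94 = -88. Step 2 — v_11(-88) = 1 (factor: -88 = −(11^1 · 8); the sign does not affect v_p). Step 3 — |x − y|_11 = 11^{-1} = 1/11.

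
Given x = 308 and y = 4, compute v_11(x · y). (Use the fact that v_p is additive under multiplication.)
v_11(1232) = 1

v_p(x) = 1 (factor: 308 = 11^1 · 28); v_p(y) = 0 (factor: 4 = 11^0 · 4). Additivity: v_p(xy) = v_p(x) + v_p(y) = 1 + 0 = 1. (Direct check: xy = 1232 = 11^1 · (112).)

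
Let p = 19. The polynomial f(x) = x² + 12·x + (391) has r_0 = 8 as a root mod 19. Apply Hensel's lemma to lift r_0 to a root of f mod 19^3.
r_2 = 2915 (mod 6859)

Hensel: r_{i+1} = r_i − f(r_i)·(f′(r_i))^{-1} mod 19^{i+2}, f′(x) = 2x + 12. Iterate:
  r_0 = 8 (mod 19)
  r_1 = 27 (mod 361)
  r_2 = 2915 (mod 6859)
Final: r = 2915 satisfies f(r) ≡ 0 mod 19^3.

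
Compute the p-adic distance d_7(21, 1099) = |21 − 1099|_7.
d_7(21, 1099) = 1/49

Step 1 — x − y = 21 − 1099 = -1078. Step 2 — v_7(-1078) = 2 (factor: -1078 = −(7^2 · 22); the sign does not affect v_p). Step 3 — |x − y|_7 = 7^{-2} = 1/49.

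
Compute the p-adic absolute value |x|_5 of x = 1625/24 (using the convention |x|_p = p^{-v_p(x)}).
|1625/24|_5 = 1/125

Step 1 — compute v_5(x) by factoring powers of 5 out of the numerator and denominator: v_5(1625/24) = 3. Step 2 — apply |x|_p = p^{-v_p(x)} = 5^{-3} = 1/125.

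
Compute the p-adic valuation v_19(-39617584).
v_19(-39617584) = 5

v_19(n) is the largest exponent k such that 19^k divides n. Factor out: -39617584 = -19^5 · 16. (Sign doesn't affect v_p.) So v_19(-39617584) = 5.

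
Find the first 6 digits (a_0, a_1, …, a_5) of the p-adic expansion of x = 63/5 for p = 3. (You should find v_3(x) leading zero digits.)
(a_0, …, a_5) = (0, 0, 2, 1, 2, 1)

v_3(63/5) = 2, so a_0 = ... = a_1 = 0. Factor out: x = 3^2 · u with u = 7/5 a unit in ℤ_3. Expand u iteratively via a_{v+i} = u_i mod 3, u_{i+1} = (u_i − a_{v+i})/3:
  u_0 = 7/5;  a_2 = 2;  u_1 = (u_0 − 2)/3 = -1/5
  u_1 = -1/5;  a_3 = 1;  u_2 = (u_1 − 1)/3 = -2/5
  u_2 = -2/5;  a_4 = 2;  u_3 = (u_2 − 2)/3 = -4/5
  u_3 = -4/5;  a_5 = 1;  u_4 = (u_3 − 1)/3 = -3/5
Digits: (0, 0, 2, 1, 2, 1).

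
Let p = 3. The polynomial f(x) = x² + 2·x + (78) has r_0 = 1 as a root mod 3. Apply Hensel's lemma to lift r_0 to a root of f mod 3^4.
r_3 = 1 (mod 81)

Hensel: r_{i+1} = r_i − f(r_i)·(f′(r_i))^{-1} mod 3^{i+2}, f′(x) = 2x + 2. Iterate:
  r_0 = 1 (mod 3)
  r_1 = 1 (mod 9)
  r_2 = 1 (mod 27)
  r_3 = 1 (mod 81)
Final: r = 1 satisfies f(r) ≡ 0 mod 3^4.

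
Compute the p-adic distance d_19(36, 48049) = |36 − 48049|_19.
d_19(36, 48049) = 1/6859

Step 1 — x − y = 36 − 48049 = -48013. Step 2 — v_19(-48013) = 3 (factor: -48013 = −(19^3 · 7); the sign does not affect v_p). Step 3 — |x − y|_19 = 19^{-3} = 1/6859.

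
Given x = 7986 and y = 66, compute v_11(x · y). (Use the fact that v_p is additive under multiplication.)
v_11(527076) = 4

v_p(x) = 3 (factor: 7986 = 11^3 · 6); v_p(y) = 1 (factor: 66 = 11^1 · 6). Additivity: v_p(xy) = v_p(x) + v_p(y) = 3 + 1 = 4. (Direct check: xy = 527076 = 11^4 · (36).)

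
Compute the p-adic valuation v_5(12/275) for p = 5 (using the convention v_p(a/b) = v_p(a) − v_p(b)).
v_5(12/275) = -2

Factor powers of 5 from the numerator and denominator of the reduced fraction: 12 = 5^0 · 12 and 275 = 5^2 · 11. Apply v_p(a/b) = v_p(a) − v_p(b): v_5(12/275) = 0 − 2 = -2.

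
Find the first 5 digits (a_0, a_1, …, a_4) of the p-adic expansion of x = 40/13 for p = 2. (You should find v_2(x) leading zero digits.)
(a_0, …, a_4) = (0, 0, 0, 1, 0)

v_2(40/13) = 3, so a_0 = ... = a_2 = 0. Factor out: x = 2^3 · u with u = 5/13 a unit in ℤ_2. Expand u iteratively via a_{v+i} = u_i mod 2, u_{i+1} = (u_i − a_{v+i})/2:
  u_0 = 5/13;  a_3 = 1;  u_1 = (u_0 − 1)/2 = -4/13
  u_1 = -4/13;  a_4 = 0;  u_2 = (u_1 − 0)/2 = -2/13
Digits: (0, 0, 0, 1, 0).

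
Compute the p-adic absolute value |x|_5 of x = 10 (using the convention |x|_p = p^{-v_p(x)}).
|10|_5 = 1/5

Step 1 — compute v_5(x) by factoring powers of 5 out of the numerator and denominator: v_5(10) = 1. Step 2 — apply |x|_p = p^{-v_p(x)} = 5^{-1} = 1/5.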